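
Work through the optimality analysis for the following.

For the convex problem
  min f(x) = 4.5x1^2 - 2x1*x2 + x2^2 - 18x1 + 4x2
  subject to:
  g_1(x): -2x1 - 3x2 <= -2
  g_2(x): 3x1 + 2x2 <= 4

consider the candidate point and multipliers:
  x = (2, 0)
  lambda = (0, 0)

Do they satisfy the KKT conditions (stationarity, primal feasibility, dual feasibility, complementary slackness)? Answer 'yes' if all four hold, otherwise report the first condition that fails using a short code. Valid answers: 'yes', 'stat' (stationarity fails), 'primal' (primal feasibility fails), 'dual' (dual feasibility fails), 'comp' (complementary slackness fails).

Gradient of f: grad f(x) = Q x + c = (0, 0)
Constraint values g_i(x) = a_i^T x - b_i:
  g_1((2, 0)) = -2
  g_2((2, 0)) = 2
Stationarity residual: grad f(x) + sum_i lambda_i a_i = (0, 0)
  -> stationarity OK
Primal feasibility (all g_i <= 0): FAILS
Dual feasibility (all lambda_i >= 0): OK
Complementary slackness (lambda_i * g_i(x) = 0 for all i): OK

Verdict: the first failing condition is primal_feasibility -> primal.

primal


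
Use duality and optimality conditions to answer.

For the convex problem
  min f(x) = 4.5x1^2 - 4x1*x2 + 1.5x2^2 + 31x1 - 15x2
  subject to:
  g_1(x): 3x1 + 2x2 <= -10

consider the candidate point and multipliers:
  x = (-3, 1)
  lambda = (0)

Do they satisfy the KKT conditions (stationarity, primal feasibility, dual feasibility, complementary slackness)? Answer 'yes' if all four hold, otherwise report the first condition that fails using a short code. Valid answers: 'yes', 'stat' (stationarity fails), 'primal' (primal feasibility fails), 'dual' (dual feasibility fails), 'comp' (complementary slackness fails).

Gradient of f: grad f(x) = Q x + c = (0, 0)
Constraint values g_i(x) = a_i^T x - b_i:
  g_1((-3, 1)) = 3
Stationarity residual: grad f(x) + sum_i lambda_i a_i = (0, 0)
  -> stationarity OK
Primal feasibility (all g_i <= 0): FAILS
Dual feasibility (all lambda_i >= 0): OK
Complementary slackness (lambda_i * g_i(x) = 0 for all i): OK

Verdict: the first failing condition is primal_feasibility -> primal.

primal


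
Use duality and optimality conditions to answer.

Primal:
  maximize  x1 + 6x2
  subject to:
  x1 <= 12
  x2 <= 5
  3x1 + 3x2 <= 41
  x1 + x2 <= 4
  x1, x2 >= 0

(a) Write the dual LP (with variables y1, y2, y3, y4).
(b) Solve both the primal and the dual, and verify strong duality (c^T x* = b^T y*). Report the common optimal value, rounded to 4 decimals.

The standard primal-dual pair for 'max c^T x s.t. A x <= b, x >= 0' is:
  Dual:  min b^T y  s.t.  A^T y >= c,  y >= 0.

So the dual LP is:
  minimize  12y1 + 5y2 + 41y3 + 4y4
  subject to:
    y1 + 3y3 + y4 >= 1
    y2 + 3y3 + y4 >= 6
    y1, y2, y3, y4 >= 0

Solving the primal: x* = (0, 4).
  primal value c^T x* = 24.
Solving the dual: y* = (0, 0, 0, 6).
  dual value b^T y* = 24.
Strong duality: c^T x* = b^T y*. Confirmed.

24


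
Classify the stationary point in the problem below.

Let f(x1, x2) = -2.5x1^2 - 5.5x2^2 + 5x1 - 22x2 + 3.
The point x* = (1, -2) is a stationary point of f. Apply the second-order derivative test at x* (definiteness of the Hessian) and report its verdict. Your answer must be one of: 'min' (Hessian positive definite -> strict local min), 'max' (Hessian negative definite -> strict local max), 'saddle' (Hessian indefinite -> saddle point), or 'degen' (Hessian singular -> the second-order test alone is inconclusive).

Compute the Hessian H = grad^2 f:
  H = [[-5, 0], [0, -11]]
Verify stationarity: grad f(x*) = H x* + g = (0, 0).
Eigenvalues of H: -11, -5.
Both eigenvalues < 0, so H is negative definite -> x* is a strict local max.

max


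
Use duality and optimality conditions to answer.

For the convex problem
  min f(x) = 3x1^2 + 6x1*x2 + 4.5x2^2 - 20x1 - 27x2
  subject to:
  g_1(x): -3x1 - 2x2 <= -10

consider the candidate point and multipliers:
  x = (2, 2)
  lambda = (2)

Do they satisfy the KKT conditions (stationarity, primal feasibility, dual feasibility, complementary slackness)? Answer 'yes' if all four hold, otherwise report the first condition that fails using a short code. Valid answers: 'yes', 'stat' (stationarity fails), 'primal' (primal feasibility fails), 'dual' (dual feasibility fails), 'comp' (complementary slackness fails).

Gradient of f: grad f(x) = Q x + c = (4, 3)
Constraint values g_i(x) = a_i^T x - b_i:
  g_1((2, 2)) = 0
Stationarity residual: grad f(x) + sum_i lambda_i a_i = (-2, -1)
  -> stationarity FAILS
Primal feasibility (all g_i <= 0): OK
Dual feasibility (all lambda_i >= 0): OK
Complementary slackness (lambda_i * g_i(x) = 0 for all i): OK

Verdict: the first failing condition is stationarity -> stat.

stat


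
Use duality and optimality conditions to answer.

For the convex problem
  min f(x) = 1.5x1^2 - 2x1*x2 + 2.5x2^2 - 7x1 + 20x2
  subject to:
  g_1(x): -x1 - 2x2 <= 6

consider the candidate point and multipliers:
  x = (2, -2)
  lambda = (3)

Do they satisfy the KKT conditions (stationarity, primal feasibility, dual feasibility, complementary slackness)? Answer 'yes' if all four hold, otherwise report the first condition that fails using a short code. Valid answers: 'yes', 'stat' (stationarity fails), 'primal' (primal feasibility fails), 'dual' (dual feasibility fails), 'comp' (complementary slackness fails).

Gradient of f: grad f(x) = Q x + c = (3, 6)
Constraint values g_i(x) = a_i^T x - b_i:
  g_1((2, -2)) = -4
Stationarity residual: grad f(x) + sum_i lambda_i a_i = (0, 0)
  -> stationarity OK
Primal feasibility (all g_i <= 0): OK
Dual feasibility (all lambda_i >= 0): OK
Complementary slackness (lambda_i * g_i(x) = 0 for all i): FAILS

Verdict: the first failing condition is complementary_slackness -> comp.

comp


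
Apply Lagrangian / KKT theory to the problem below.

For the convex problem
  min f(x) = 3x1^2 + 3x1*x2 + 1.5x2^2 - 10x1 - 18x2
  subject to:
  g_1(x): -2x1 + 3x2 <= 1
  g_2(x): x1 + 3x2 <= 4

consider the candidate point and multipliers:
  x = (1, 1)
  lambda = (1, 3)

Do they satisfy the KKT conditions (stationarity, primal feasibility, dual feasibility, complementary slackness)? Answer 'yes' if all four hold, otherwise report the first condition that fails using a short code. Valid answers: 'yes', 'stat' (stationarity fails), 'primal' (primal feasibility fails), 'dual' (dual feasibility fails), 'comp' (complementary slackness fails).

Gradient of f: grad f(x) = Q x + c = (-1, -12)
Constraint values g_i(x) = a_i^T x - b_i:
  g_1((1, 1)) = 0
  g_2((1, 1)) = 0
Stationarity residual: grad f(x) + sum_i lambda_i a_i = (0, 0)
  -> stationarity OK
Primal feasibility (all g_i <= 0): OK
Dual feasibility (all lambda_i >= 0): OK
Complementary slackness (lambda_i * g_i(x) = 0 for all i): OK

Verdict: yes, KKT holds.

yes


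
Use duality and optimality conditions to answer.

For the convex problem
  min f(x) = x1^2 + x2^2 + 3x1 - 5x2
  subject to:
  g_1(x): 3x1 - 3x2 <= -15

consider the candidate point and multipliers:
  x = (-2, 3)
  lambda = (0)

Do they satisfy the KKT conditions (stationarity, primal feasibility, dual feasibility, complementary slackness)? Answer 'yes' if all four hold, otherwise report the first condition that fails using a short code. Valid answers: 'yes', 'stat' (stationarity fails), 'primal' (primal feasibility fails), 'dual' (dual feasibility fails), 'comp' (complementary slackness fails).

Gradient of f: grad f(x) = Q x + c = (-1, 1)
Constraint values g_i(x) = a_i^T x - b_i:
  g_1((-2, 3)) = 0
Stationarity residual: grad f(x) + sum_i lambda_i a_i = (-1, 1)
  -> stationarity FAILS
Primal feasibility (all g_i <= 0): OK
Dual feasibility (all lambda_i >= 0): OK
Complementary slackness (lambda_i * g_i(x) = 0 for all i): OK

Verdict: the first failing condition is stationarity -> stat.

stat


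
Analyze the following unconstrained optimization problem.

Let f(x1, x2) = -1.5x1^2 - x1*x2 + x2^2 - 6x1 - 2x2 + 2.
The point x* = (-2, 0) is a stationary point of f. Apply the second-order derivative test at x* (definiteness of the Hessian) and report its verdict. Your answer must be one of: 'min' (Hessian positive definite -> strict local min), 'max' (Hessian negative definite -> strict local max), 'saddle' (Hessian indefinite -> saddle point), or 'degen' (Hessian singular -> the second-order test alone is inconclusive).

Compute the Hessian H = grad^2 f:
  H = [[-3, -1], [-1, 2]]
Verify stationarity: grad f(x*) = H x* + g = (0, 0).
Eigenvalues of H: -3.1926, 2.1926.
Eigenvalues have mixed signs, so H is indefinite -> x* is a saddle point.

saddle


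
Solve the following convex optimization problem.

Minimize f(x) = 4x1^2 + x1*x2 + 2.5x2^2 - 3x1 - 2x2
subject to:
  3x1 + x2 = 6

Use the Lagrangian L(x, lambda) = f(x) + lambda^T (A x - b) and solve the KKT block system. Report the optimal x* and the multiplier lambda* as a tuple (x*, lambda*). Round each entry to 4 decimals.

Form the Lagrangian:
  L(x, lambda) = (1/2) x^T Q x + c^T x + lambda^T (A x - b)
Stationarity (grad_x L = 0): Q x + c + A^T lambda = 0.
Primal feasibility: A x = b.

This gives the KKT block system:
  [ Q   A^T ] [ x     ]   [-c ]
  [ A    0  ] [ lambda ] = [ b ]

Solving the linear system:
  x*      = (1.7234, 0.8298)
  lambda* = (-3.8723)
  f(x*)   = 8.2021

x* = (1.7234, 0.8298), lambda* = (-3.8723)


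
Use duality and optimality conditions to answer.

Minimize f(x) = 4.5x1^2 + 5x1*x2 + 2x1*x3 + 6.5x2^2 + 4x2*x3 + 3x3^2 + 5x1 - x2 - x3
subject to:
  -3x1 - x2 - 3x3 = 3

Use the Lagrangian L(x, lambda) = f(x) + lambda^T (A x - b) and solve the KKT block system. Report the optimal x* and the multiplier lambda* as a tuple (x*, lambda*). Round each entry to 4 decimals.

Form the Lagrangian:
  L(x, lambda) = (1/2) x^T Q x + c^T x + lambda^T (A x - b)
Stationarity (grad_x L = 0): Q x + c + A^T lambda = 0.
Primal feasibility: A x = b.

This gives the KKT block system:
  [ Q   A^T ] [ x     ]   [-c ]
  [ A    0  ] [ lambda ] = [ b ]

Solving the linear system:
  x*      = (-1.0058, 0.4558, -0.1462)
  lambda* = (-0.6885)
  f(x*)   = -1.6365

x* = (-1.0058, 0.4558, -0.1462), lambda* = (-0.6885)


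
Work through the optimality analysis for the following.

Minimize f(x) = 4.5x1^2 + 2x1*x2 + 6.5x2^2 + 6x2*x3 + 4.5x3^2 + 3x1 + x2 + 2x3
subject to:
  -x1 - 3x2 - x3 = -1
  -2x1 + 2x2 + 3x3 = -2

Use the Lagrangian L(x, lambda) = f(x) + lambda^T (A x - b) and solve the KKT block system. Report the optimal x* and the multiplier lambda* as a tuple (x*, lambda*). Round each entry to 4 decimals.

Form the Lagrangian:
  L(x, lambda) = (1/2) x^T Q x + c^T x + lambda^T (A x - b)
Stationarity (grad_x L = 0): Q x + c + A^T lambda = 0.
Primal feasibility: A x = b.

This gives the KKT block system:
  [ Q   A^T ] [ x     ]   [-c ]
  [ A    0  ] [ lambda ] = [ b ]

Solving the linear system:
  x*      = (0.1759, 0.5886, -0.9418)
  lambda* = (2.2784, 1.741)
  f(x*)   = 2.4965

x* = (0.1759, 0.5886, -0.9418), lambda* = (2.2784, 1.741)


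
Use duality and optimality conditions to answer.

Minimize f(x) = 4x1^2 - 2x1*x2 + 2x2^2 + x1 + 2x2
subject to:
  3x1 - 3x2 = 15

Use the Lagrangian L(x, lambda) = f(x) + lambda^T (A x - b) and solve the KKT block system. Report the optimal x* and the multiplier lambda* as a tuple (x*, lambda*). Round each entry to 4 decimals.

Form the Lagrangian:
  L(x, lambda) = (1/2) x^T Q x + c^T x + lambda^T (A x - b)
Stationarity (grad_x L = 0): Q x + c + A^T lambda = 0.
Primal feasibility: A x = b.

This gives the KKT block system:
  [ Q   A^T ] [ x     ]   [-c ]
  [ A    0  ] [ lambda ] = [ b ]

Solving the linear system:
  x*      = (0.875, -4.125)
  lambda* = (-5.4167)
  f(x*)   = 36.9375

x* = (0.875, -4.125), lambda* = (-5.4167)


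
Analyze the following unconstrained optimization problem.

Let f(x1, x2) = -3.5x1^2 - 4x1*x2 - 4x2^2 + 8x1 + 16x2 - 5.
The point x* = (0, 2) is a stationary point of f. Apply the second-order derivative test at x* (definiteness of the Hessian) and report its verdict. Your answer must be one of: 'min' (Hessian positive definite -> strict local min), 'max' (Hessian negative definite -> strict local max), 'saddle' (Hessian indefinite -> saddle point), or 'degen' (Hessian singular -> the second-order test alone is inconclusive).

Compute the Hessian H = grad^2 f:
  H = [[-7, -4], [-4, -8]]
Verify stationarity: grad f(x*) = H x* + g = (0, 0).
Eigenvalues of H: -11.5311, -3.4689.
Both eigenvalues < 0, so H is negative definite -> x* is a strict local max.

max


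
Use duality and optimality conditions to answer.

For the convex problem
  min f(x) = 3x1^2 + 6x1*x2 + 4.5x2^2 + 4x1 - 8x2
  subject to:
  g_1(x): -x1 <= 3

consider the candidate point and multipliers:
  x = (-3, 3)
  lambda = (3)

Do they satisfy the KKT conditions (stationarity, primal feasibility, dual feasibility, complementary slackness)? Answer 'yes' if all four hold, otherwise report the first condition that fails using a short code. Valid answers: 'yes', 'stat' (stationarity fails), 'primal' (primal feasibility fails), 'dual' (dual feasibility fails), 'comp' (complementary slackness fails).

Gradient of f: grad f(x) = Q x + c = (4, 1)
Constraint values g_i(x) = a_i^T x - b_i:
  g_1((-3, 3)) = 0
Stationarity residual: grad f(x) + sum_i lambda_i a_i = (1, 1)
  -> stationarity FAILS
Primal feasibility (all g_i <= 0): OK
Dual feasibility (all lambda_i >= 0): OK
Complementary slackness (lambda_i * g_i(x) = 0 for all i): OK

Verdict: the first failing condition is stationarity -> stat.

stat


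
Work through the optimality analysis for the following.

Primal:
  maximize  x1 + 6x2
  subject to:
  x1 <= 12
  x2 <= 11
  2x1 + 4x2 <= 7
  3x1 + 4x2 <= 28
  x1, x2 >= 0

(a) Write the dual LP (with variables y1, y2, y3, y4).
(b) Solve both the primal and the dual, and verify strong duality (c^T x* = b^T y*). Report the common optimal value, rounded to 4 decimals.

The standard primal-dual pair for 'max c^T x s.t. A x <= b, x >= 0' is:
  Dual:  min b^T y  s.t.  A^T y >= c,  y >= 0.

So the dual LP is:
  minimize  12y1 + 11y2 + 7y3 + 28y4
  subject to:
    y1 + 2y3 + 3y4 >= 1
    y2 + 4y3 + 4y4 >= 6
    y1, y2, y3, y4 >= 0

Solving the primal: x* = (0, 1.75).
  primal value c^T x* = 10.5.
Solving the dual: y* = (0, 0, 1.5, 0).
  dual value b^T y* = 10.5.
Strong duality: c^T x* = b^T y*. Confirmed.

10.5


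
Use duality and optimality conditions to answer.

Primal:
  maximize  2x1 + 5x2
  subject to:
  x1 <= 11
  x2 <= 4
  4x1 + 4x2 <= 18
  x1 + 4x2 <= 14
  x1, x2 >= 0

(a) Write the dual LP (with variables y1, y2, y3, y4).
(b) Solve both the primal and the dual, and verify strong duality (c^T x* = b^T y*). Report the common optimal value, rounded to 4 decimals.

The standard primal-dual pair for 'max c^T x s.t. A x <= b, x >= 0' is:
  Dual:  min b^T y  s.t.  A^T y >= c,  y >= 0.

So the dual LP is:
  minimize  11y1 + 4y2 + 18y3 + 14y4
  subject to:
    y1 + 4y3 + y4 >= 2
    y2 + 4y3 + 4y4 >= 5
    y1, y2, y3, y4 >= 0

Solving the primal: x* = (1.3333, 3.1667).
  primal value c^T x* = 18.5.
Solving the dual: y* = (0, 0, 0.25, 1).
  dual value b^T y* = 18.5.
Strong duality: c^T x* = b^T y*. Confirmed.

18.5


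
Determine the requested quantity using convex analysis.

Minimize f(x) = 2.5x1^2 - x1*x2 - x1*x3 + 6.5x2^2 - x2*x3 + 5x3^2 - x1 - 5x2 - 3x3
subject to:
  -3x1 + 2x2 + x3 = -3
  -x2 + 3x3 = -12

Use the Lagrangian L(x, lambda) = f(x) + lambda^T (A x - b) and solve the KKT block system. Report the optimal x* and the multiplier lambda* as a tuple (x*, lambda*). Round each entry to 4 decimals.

Form the Lagrangian:
  L(x, lambda) = (1/2) x^T Q x + c^T x + lambda^T (A x - b)
Stationarity (grad_x L = 0): Q x + c + A^T lambda = 0.
Primal feasibility: A x = b.

This gives the KKT block system:
  [ Q   A^T ] [ x     ]   [-c ]
  [ A    0  ] [ lambda ] = [ b ]

Solving the linear system:
  x*      = (0.4151, 0.9623, -3.6792)
  lambda* = (1.2642, 13.3019)
  f(x*)   = 84.6132

x* = (0.4151, 0.9623, -3.6792), lambda* = (1.2642, 13.3019)


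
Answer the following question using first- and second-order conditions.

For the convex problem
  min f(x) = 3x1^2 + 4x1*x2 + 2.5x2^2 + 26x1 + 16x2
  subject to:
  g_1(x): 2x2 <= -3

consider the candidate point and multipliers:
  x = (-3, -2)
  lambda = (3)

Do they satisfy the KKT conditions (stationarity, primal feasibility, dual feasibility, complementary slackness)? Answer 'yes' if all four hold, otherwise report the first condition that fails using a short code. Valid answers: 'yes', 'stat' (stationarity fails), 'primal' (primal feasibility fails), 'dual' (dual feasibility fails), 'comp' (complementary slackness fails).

Gradient of f: grad f(x) = Q x + c = (0, -6)
Constraint values g_i(x) = a_i^T x - b_i:
  g_1((-3, -2)) = -1
Stationarity residual: grad f(x) + sum_i lambda_i a_i = (0, 0)
  -> stationarity OK
Primal feasibility (all g_i <= 0): OK
Dual feasibility (all lambda_i >= 0): OK
Complementary slackness (lambda_i * g_i(x) = 0 for all i): FAILS

Verdict: the first failing condition is complementary_slackness -> comp.

comp


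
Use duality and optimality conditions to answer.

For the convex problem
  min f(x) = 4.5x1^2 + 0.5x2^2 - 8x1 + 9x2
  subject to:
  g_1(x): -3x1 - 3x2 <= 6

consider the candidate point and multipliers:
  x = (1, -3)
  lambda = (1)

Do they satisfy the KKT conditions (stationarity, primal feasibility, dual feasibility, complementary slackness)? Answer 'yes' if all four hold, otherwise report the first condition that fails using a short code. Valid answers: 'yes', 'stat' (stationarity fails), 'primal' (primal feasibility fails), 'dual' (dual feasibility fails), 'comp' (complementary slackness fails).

Gradient of f: grad f(x) = Q x + c = (1, 6)
Constraint values g_i(x) = a_i^T x - b_i:
  g_1((1, -3)) = 0
Stationarity residual: grad f(x) + sum_i lambda_i a_i = (-2, 3)
  -> stationarity FAILS
Primal feasibility (all g_i <= 0): OK
Dual feasibility (all lambda_i >= 0): OK
Complementary slackness (lambda_i * g_i(x) = 0 for all i): OK

Verdict: the first failing condition is stationarity -> stat.

stat


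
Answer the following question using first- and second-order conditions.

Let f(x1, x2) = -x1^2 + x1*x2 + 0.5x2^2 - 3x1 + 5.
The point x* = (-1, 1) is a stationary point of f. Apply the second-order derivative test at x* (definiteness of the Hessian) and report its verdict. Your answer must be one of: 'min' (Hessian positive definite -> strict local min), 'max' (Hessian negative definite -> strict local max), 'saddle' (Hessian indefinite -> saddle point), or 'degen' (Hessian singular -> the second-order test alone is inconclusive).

Compute the Hessian H = grad^2 f:
  H = [[-2, 1], [1, 1]]
Verify stationarity: grad f(x*) = H x* + g = (0, 0).
Eigenvalues of H: -2.3028, 1.3028.
Eigenvalues have mixed signs, so H is indefinite -> x* is a saddle point.

saddle


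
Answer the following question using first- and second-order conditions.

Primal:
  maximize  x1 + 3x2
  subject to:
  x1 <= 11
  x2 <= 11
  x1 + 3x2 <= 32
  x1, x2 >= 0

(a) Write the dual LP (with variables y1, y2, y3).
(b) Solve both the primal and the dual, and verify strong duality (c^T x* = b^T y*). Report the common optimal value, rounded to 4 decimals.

The standard primal-dual pair for 'max c^T x s.t. A x <= b, x >= 0' is:
  Dual:  min b^T y  s.t.  A^T y >= c,  y >= 0.

So the dual LP is:
  minimize  11y1 + 11y2 + 32y3
  subject to:
    y1 + y3 >= 1
    y2 + 3y3 >= 3
    y1, y2, y3 >= 0

Solving the primal: x* = (0, 10.6667).
  primal value c^T x* = 32.
Solving the dual: y* = (0, 0, 1).
  dual value b^T y* = 32.
Strong duality: c^T x* = b^T y*. Confirmed.

32


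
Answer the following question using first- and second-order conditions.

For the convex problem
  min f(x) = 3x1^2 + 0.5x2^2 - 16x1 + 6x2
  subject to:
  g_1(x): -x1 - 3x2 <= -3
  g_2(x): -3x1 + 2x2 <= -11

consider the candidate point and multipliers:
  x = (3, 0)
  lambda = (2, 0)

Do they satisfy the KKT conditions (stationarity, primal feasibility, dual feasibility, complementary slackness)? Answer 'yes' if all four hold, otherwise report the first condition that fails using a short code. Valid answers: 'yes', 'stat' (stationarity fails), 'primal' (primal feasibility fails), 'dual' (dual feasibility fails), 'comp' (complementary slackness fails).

Gradient of f: grad f(x) = Q x + c = (2, 6)
Constraint values g_i(x) = a_i^T x - b_i:
  g_1((3, 0)) = 0
  g_2((3, 0)) = 2
Stationarity residual: grad f(x) + sum_i lambda_i a_i = (0, 0)
  -> stationarity OK
Primal feasibility (all g_i <= 0): FAILS
Dual feasibility (all lambda_i >= 0): OK
Complementary slackness (lambda_i * g_i(x) = 0 for all i): OK

Verdict: the first failing condition is primal_feasibility -> primal.

primal


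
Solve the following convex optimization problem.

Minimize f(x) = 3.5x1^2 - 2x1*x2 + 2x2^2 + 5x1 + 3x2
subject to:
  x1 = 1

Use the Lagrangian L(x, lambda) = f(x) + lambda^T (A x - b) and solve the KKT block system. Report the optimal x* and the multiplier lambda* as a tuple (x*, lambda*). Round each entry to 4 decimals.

Form the Lagrangian:
  L(x, lambda) = (1/2) x^T Q x + c^T x + lambda^T (A x - b)
Stationarity (grad_x L = 0): Q x + c + A^T lambda = 0.
Primal feasibility: A x = b.

This gives the KKT block system:
  [ Q   A^T ] [ x     ]   [-c ]
  [ A    0  ] [ lambda ] = [ b ]

Solving the linear system:
  x*      = (1, -0.25)
  lambda* = (-12.5)
  f(x*)   = 8.375

x* = (1, -0.25), lambda* = (-12.5)


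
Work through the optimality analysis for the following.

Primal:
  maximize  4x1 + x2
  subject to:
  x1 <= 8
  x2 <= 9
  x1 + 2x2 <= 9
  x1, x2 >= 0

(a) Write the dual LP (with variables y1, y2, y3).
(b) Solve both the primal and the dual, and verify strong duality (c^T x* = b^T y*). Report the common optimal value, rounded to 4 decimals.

The standard primal-dual pair for 'max c^T x s.t. A x <= b, x >= 0' is:
  Dual:  min b^T y  s.t.  A^T y >= c,  y >= 0.

So the dual LP is:
  minimize  8y1 + 9y2 + 9y3
  subject to:
    y1 + y3 >= 4
    y2 + 2y3 >= 1
    y1, y2, y3 >= 0

Solving the primal: x* = (8, 0.5).
  primal value c^T x* = 32.5.
Solving the dual: y* = (3.5, 0, 0.5).
  dual value b^T y* = 32.5.
Strong duality: c^T x* = b^T y*. Confirmed.

32.5


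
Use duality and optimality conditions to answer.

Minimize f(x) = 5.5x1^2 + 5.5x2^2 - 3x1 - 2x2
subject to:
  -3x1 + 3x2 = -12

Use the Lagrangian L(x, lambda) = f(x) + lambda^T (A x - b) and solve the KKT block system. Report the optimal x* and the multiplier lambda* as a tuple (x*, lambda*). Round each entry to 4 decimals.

Form the Lagrangian:
  L(x, lambda) = (1/2) x^T Q x + c^T x + lambda^T (A x - b)
Stationarity (grad_x L = 0): Q x + c + A^T lambda = 0.
Primal feasibility: A x = b.

This gives the KKT block system:
  [ Q   A^T ] [ x     ]   [-c ]
  [ A    0  ] [ lambda ] = [ b ]

Solving the linear system:
  x*      = (2.2273, -1.7727)
  lambda* = (7.1667)
  f(x*)   = 41.4318

x* = (2.2273, -1.7727), lambda* = (7.1667)


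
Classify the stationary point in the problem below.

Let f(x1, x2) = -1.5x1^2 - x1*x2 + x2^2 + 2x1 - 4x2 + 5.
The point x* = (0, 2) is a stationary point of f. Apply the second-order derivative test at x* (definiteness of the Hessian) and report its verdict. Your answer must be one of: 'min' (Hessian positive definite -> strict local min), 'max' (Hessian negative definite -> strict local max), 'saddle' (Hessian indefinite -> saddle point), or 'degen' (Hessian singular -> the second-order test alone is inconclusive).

Compute the Hessian H = grad^2 f:
  H = [[-3, -1], [-1, 2]]
Verify stationarity: grad f(x*) = H x* + g = (0, 0).
Eigenvalues of H: -3.1926, 2.1926.
Eigenvalues have mixed signs, so H is indefinite -> x* is a saddle point.

saddle


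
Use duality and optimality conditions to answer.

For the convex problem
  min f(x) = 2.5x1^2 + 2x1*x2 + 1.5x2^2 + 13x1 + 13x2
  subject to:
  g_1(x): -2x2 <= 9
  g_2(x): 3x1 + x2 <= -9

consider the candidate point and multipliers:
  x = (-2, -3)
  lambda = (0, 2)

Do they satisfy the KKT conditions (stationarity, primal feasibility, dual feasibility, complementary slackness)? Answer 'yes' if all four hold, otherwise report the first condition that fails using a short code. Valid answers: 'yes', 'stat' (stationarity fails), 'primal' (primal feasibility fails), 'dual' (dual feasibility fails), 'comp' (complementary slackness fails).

Gradient of f: grad f(x) = Q x + c = (-3, 0)
Constraint values g_i(x) = a_i^T x - b_i:
  g_1((-2, -3)) = -3
  g_2((-2, -3)) = 0
Stationarity residual: grad f(x) + sum_i lambda_i a_i = (3, 2)
  -> stationarity FAILS
Primal feasibility (all g_i <= 0): OK
Dual feasibility (all lambda_i >= 0): OK
Complementary slackness (lambda_i * g_i(x) = 0 for all i): OK

Verdict: the first failing condition is stationarity -> stat.

stat


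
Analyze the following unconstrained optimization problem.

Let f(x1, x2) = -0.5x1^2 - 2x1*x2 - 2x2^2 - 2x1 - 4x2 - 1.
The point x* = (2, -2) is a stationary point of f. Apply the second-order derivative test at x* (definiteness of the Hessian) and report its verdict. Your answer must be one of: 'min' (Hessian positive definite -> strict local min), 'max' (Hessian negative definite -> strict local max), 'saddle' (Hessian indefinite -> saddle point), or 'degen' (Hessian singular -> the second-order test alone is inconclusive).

Compute the Hessian H = grad^2 f:
  H = [[-1, -2], [-2, -4]]
Verify stationarity: grad f(x*) = H x* + g = (0, 0).
Eigenvalues of H: -5, 0.
H has a zero eigenvalue (singular; negative semidefinite but not definite), so H is neither positive definite, negative definite, nor indefinite. The second-order test alone is inconclusive -> degen.
(Indeed, f is constant along the null direction of H through x*, so x* is not a strict local extremum.)

degen


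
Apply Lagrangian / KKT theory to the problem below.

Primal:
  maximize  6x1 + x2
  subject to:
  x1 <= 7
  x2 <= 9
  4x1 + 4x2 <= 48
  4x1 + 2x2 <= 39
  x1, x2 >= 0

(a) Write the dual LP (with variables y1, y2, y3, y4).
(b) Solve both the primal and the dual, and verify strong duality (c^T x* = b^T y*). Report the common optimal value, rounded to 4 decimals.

The standard primal-dual pair for 'max c^T x s.t. A x <= b, x >= 0' is:
  Dual:  min b^T y  s.t.  A^T y >= c,  y >= 0.

So the dual LP is:
  minimize  7y1 + 9y2 + 48y3 + 39y4
  subject to:
    y1 + 4y3 + 4y4 >= 6
    y2 + 4y3 + 2y4 >= 1
    y1, y2, y3, y4 >= 0

Solving the primal: x* = (7, 5).
  primal value c^T x* = 47.
Solving the dual: y* = (5, 0, 0.25, 0).
  dual value b^T y* = 47.
Strong duality: c^T x* = b^T y*. Confirmed.

47


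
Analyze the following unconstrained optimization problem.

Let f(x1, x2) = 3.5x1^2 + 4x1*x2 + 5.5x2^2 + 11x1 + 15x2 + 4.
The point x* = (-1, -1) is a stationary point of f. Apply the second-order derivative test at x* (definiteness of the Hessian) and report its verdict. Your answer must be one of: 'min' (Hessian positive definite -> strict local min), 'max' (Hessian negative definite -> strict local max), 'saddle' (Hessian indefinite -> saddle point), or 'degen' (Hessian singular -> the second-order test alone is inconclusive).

Compute the Hessian H = grad^2 f:
  H = [[7, 4], [4, 11]]
Verify stationarity: grad f(x*) = H x* + g = (0, 0).
Eigenvalues of H: 4.5279, 13.4721.
Both eigenvalues > 0, so H is positive definite -> x* is a strict local min.

min


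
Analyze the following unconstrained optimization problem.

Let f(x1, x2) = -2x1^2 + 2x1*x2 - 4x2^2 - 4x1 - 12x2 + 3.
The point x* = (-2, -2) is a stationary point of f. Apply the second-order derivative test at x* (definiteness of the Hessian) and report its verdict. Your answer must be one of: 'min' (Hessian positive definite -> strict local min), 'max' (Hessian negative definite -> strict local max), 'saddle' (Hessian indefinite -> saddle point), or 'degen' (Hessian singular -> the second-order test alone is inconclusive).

Compute the Hessian H = grad^2 f:
  H = [[-4, 2], [2, -8]]
Verify stationarity: grad f(x*) = H x* + g = (0, 0).
Eigenvalues of H: -8.8284, -3.1716.
Both eigenvalues < 0, so H is negative definite -> x* is a strict local max.

max


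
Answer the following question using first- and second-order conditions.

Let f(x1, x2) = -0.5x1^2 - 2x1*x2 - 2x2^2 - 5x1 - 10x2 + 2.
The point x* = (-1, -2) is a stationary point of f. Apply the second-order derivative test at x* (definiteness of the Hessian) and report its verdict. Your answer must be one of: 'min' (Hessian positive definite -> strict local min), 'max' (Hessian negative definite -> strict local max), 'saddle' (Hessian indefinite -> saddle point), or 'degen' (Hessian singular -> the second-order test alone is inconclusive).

Compute the Hessian H = grad^2 f:
  H = [[-1, -2], [-2, -4]]
Verify stationarity: grad f(x*) = H x* + g = (0, 0).
Eigenvalues of H: -5, 0.
H has a zero eigenvalue (singular; negative semidefinite but not definite), so H is neither positive definite, negative definite, nor indefinite. The second-order test alone is inconclusive -> degen.
(Indeed, f is constant along the null direction of H through x*, so x* is not a strict local extremum.)

degen


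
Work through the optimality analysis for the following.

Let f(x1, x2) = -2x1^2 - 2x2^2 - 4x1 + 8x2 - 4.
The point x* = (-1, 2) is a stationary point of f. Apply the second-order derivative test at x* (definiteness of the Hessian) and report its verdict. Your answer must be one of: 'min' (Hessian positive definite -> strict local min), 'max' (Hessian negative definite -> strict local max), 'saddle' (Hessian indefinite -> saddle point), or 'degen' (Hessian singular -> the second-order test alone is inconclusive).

Compute the Hessian H = grad^2 f:
  H = [[-4, 0], [0, -4]]
Verify stationarity: grad f(x*) = H x* + g = (0, 0).
Eigenvalues of H: -4, -4.
Both eigenvalues < 0, so H is negative definite -> x* is a strict local max.

max


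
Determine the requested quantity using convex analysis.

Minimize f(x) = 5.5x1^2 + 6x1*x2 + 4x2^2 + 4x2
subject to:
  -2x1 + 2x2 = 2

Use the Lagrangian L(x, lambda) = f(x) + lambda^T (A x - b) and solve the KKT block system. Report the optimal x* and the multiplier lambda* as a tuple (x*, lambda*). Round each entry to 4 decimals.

Form the Lagrangian:
  L(x, lambda) = (1/2) x^T Q x + c^T x + lambda^T (A x - b)
Stationarity (grad_x L = 0): Q x + c + A^T lambda = 0.
Primal feasibility: A x = b.

This gives the KKT block system:
  [ Q   A^T ] [ x     ]   [-c ]
  [ A    0  ] [ lambda ] = [ b ]

Solving the linear system:
  x*      = (-0.5806, 0.4194)
  lambda* = (-1.9355)
  f(x*)   = 2.7742

x* = (-0.5806, 0.4194), lambda* = (-1.9355)


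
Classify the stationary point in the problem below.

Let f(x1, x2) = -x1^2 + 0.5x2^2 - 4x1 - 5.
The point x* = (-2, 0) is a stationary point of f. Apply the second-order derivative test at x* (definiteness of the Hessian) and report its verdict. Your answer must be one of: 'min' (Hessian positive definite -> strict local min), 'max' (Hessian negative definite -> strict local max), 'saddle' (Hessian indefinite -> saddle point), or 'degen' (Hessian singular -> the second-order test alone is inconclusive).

Compute the Hessian H = grad^2 f:
  H = [[-2, 0], [0, 1]]
Verify stationarity: grad f(x*) = H x* + g = (0, 0).
Eigenvalues of H: -2, 1.
Eigenvalues have mixed signs, so H is indefinite -> x* is a saddle point.

saddle


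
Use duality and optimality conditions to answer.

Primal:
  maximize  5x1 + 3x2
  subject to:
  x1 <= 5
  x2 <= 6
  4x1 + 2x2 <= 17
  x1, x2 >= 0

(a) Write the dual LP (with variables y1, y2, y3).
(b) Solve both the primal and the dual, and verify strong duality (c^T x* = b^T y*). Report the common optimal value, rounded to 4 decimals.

The standard primal-dual pair for 'max c^T x s.t. A x <= b, x >= 0' is:
  Dual:  min b^T y  s.t.  A^T y >= c,  y >= 0.

So the dual LP is:
  minimize  5y1 + 6y2 + 17y3
  subject to:
    y1 + 4y3 >= 5
    y2 + 2y3 >= 3
    y1, y2, y3 >= 0

Solving the primal: x* = (1.25, 6).
  primal value c^T x* = 24.25.
Solving the dual: y* = (0, 0.5, 1.25).
  dual value b^T y* = 24.25.
Strong duality: c^T x* = b^T y*. Confirmed.

24.25


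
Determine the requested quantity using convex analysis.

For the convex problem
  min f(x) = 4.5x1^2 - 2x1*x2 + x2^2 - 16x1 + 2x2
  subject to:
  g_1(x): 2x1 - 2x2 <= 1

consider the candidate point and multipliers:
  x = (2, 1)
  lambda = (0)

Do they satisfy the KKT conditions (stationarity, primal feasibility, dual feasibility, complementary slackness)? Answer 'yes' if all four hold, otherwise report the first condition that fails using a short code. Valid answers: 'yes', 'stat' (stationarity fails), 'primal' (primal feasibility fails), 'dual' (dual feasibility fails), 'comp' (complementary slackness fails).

Gradient of f: grad f(x) = Q x + c = (0, 0)
Constraint values g_i(x) = a_i^T x - b_i:
  g_1((2, 1)) = 1
Stationarity residual: grad f(x) + sum_i lambda_i a_i = (0, 0)
  -> stationarity OK
Primal feasibility (all g_i <= 0): FAILS
Dual feasibility (all lambda_i >= 0): OK
Complementary slackness (lambda_i * g_i(x) = 0 for all i): OK

Verdict: the first failing condition is primal_feasibility -> primal.

primal


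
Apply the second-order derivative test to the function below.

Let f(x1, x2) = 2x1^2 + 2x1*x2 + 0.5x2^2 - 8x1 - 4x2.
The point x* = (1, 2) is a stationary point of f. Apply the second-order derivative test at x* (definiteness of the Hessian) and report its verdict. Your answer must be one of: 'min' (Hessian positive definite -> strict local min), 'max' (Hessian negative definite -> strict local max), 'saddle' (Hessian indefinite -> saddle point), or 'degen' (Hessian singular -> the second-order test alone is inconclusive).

Compute the Hessian H = grad^2 f:
  H = [[4, 2], [2, 1]]
Verify stationarity: grad f(x*) = H x* + g = (0, 0).
Eigenvalues of H: 0, 5.
H has a zero eigenvalue (singular; positive semidefinite but not definite), so H is neither positive definite, negative definite, nor indefinite. The second-order test alone is inconclusive -> degen.
(Indeed, f is constant along the null direction of H through x*, so x* is not a strict local extremum.)

degen


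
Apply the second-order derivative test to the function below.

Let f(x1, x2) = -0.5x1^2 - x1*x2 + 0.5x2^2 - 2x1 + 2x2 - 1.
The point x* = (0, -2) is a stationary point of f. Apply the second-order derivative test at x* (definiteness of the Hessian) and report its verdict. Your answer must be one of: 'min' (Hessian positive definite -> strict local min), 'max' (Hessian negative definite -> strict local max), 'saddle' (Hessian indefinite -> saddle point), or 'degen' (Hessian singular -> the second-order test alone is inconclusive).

Compute the Hessian H = grad^2 f:
  H = [[-1, -1], [-1, 1]]
Verify stationarity: grad f(x*) = H x* + g = (0, 0).
Eigenvalues of H: -1.4142, 1.4142.
Eigenvalues have mixed signs, so H is indefinite -> x* is a saddle point.

saddle


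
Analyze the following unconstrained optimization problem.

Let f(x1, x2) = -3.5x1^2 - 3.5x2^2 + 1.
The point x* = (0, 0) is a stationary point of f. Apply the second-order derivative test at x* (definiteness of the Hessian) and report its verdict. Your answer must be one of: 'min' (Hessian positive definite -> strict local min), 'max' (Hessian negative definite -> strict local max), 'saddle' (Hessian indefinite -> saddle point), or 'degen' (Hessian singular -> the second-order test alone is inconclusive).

Compute the Hessian H = grad^2 f:
  H = [[-7, 0], [0, -7]]
Verify stationarity: grad f(x*) = H x* + g = (0, 0).
Eigenvalues of H: -7, -7.
Both eigenvalues < 0, so H is negative definite -> x* is a strict local max.

max


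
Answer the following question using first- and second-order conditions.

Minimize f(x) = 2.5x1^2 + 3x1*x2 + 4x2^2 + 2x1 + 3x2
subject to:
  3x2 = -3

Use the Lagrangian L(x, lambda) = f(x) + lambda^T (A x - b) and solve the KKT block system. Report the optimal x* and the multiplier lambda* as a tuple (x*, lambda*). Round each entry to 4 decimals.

Form the Lagrangian:
  L(x, lambda) = (1/2) x^T Q x + c^T x + lambda^T (A x - b)
Stationarity (grad_x L = 0): Q x + c + A^T lambda = 0.
Primal feasibility: A x = b.

This gives the KKT block system:
  [ Q   A^T ] [ x     ]   [-c ]
  [ A    0  ] [ lambda ] = [ b ]

Solving the linear system:
  x*      = (0.2, -1)
  lambda* = (1.4667)
  f(x*)   = 0.9

x* = (0.2, -1), lambda* = (1.4667)


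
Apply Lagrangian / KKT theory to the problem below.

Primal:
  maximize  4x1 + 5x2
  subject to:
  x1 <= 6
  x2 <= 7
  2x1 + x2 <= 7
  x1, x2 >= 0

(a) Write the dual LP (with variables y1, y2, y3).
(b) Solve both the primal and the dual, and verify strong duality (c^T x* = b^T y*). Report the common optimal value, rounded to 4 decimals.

The standard primal-dual pair for 'max c^T x s.t. A x <= b, x >= 0' is:
  Dual:  min b^T y  s.t.  A^T y >= c,  y >= 0.

So the dual LP is:
  minimize  6y1 + 7y2 + 7y3
  subject to:
    y1 + 2y3 >= 4
    y2 + y3 >= 5
    y1, y2, y3 >= 0

Solving the primal: x* = (0, 7).
  primal value c^T x* = 35.
Solving the dual: y* = (0, 3, 2).
  dual value b^T y* = 35.
Strong duality: c^T x* = b^T y*. Confirmed.

35


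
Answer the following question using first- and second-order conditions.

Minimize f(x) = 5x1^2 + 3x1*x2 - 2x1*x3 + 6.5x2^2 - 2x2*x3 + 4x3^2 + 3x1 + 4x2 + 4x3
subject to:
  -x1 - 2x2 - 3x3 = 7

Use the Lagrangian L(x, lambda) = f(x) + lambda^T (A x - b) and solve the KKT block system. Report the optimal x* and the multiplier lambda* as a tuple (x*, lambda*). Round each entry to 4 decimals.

Form the Lagrangian:
  L(x, lambda) = (1/2) x^T Q x + c^T x + lambda^T (A x - b)
Stationarity (grad_x L = 0): Q x + c + A^T lambda = 0.
Primal feasibility: A x = b.

This gives the KKT block system:
  [ Q   A^T ] [ x     ]   [-c ]
  [ A    0  ] [ lambda ] = [ b ]

Solving the linear system:
  x*      = (-0.6155, -0.7425, -1.6332)
  lambda* = (-2.1164)
  f(x*)   = 1.7328

x* = (-0.6155, -0.7425, -1.6332), lambda* = (-2.1164)


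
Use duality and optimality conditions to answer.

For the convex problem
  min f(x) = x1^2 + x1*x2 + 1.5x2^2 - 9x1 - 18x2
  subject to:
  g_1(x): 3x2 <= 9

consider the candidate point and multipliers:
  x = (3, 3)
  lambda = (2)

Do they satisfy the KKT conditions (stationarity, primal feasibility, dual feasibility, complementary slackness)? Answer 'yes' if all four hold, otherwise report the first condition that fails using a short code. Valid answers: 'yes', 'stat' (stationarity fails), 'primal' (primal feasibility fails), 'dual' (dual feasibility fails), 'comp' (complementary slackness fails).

Gradient of f: grad f(x) = Q x + c = (0, -6)
Constraint values g_i(x) = a_i^T x - b_i:
  g_1((3, 3)) = 0
Stationarity residual: grad f(x) + sum_i lambda_i a_i = (0, 0)
  -> stationarity OK
Primal feasibility (all g_i <= 0): OK
Dual feasibility (all lambda_i >= 0): OK
Complementary slackness (lambda_i * g_i(x) = 0 for all i): OK

Verdict: yes, KKT holds.

yes


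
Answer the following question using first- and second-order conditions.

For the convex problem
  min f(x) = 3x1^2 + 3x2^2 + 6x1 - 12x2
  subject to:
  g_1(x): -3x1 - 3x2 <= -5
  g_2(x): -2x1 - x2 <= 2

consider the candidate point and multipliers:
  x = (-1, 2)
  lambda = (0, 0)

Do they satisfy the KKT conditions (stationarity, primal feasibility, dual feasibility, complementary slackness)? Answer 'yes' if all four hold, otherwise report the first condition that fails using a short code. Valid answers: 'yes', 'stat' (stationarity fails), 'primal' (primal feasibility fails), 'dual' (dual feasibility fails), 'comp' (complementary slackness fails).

Gradient of f: grad f(x) = Q x + c = (0, 0)
Constraint values g_i(x) = a_i^T x - b_i:
  g_1((-1, 2)) = 2
  g_2((-1, 2)) = -2
Stationarity residual: grad f(x) + sum_i lambda_i a_i = (0, 0)
  -> stationarity OK
Primal feasibility (all g_i <= 0): FAILS
Dual feasibility (all lambda_i >= 0): OK
Complementary slackness (lambda_i * g_i(x) = 0 for all i): OK

Verdict: the first failing condition is primal_feasibility -> primal.

primal


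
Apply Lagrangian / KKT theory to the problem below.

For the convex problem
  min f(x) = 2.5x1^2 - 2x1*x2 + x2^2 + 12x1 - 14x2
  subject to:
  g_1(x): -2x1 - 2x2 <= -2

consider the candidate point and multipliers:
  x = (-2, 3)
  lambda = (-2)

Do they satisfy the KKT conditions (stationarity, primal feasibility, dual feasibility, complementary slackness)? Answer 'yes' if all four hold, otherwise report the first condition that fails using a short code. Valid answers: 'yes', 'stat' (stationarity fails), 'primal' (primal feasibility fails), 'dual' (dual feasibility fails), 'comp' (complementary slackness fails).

Gradient of f: grad f(x) = Q x + c = (-4, -4)
Constraint values g_i(x) = a_i^T x - b_i:
  g_1((-2, 3)) = 0
Stationarity residual: grad f(x) + sum_i lambda_i a_i = (0, 0)
  -> stationarity OK
Primal feasibility (all g_i <= 0): OK
Dual feasibility (all lambda_i >= 0): FAILS
Complementary slackness (lambda_i * g_i(x) = 0 for all i): OK

Verdict: the first failing condition is dual_feasibility -> dual.

dual
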